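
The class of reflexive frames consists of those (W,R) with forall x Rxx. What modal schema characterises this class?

The condition is reflexivity. The T schema □r → r defines it.
Suppose □r→r is valid. At any x set V(r)={w : Rxw}. Then □r holds at x, so r holds at x, i.e. Rxx.

□r → r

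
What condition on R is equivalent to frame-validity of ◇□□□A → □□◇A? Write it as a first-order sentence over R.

This is a Sahlqvist (Geach-type) schema ◇^1□^3A → □^2◇^1A.
Minimal-valuation argument: fix x; take any y with xR^1y and any z with xR^2z. Set V(A) to the set of worlds R-reachable from y in exactly 3 steps. Then □^3A holds at y, so the antecedent holds at x; validity forces ◇^1A at z, giving a w with zR^1w and yR^3w.
First-order correspondent: ∀x ∀y ∀z ((xRy ∧ xR²z) → ∃w (yR³w ∧ zRw)).

∀x ∀y ∀z ((xRy ∧ xR²z) → ∃w (yR³w ∧ zRw))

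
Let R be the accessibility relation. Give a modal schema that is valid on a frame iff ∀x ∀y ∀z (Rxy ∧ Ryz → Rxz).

□p → □□p

A defining formula is □p → □□p (the 4 axiom).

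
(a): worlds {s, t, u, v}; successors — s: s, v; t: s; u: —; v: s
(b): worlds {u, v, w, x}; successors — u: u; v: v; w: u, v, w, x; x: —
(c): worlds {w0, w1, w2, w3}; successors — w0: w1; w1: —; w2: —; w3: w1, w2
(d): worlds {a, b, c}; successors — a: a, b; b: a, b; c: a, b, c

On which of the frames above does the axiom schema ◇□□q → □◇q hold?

This is the axiom for a generalized confluence (Geach) condition; its first-order frame correspondent is ∀x ∀y ∀z ((xRy ∧ xRz) → ∃w (yR²w ∧ zRw)).
(a): satisfies the condition.
(b): fails — wRu, wRv but no t with uR²t and vRt.
(c): fails — w0Rw1, w0Rw1 but no w with w1R²w and w1Rw.
(d): satisfies the condition.

(a), (d)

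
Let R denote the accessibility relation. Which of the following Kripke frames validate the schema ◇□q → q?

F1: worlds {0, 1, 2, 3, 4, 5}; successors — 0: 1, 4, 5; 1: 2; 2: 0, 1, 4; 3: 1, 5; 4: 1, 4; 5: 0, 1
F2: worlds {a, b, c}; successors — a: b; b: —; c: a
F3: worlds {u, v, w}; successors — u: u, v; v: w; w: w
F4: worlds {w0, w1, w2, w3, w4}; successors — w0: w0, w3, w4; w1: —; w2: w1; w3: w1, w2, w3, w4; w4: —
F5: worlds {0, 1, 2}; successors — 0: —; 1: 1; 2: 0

none

Frame correspondent (Sahlqvist): ∀x ∀y (Rxy → Ryx) — i.e. symmetry.
F1: fails — R51 but not R15.
F2: fails — Rca but not Rac.
F3: fails — Ruv but not Rvu.
F4: fails — Rw0w4 but not Rw4w0.
F5: fails — R20 but not R02.
Valid on no frame.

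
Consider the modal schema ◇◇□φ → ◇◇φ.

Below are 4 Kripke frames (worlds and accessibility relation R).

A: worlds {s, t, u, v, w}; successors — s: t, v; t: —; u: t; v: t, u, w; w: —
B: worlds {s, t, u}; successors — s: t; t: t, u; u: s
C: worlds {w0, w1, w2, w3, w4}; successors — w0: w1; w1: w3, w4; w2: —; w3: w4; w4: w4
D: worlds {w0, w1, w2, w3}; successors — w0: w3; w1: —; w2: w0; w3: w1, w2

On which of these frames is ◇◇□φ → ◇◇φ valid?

C

Frame correspondent (Sahlqvist): ∀x ∀y (xR²y → ∃w (yRw ∧ xR²w)) — i.e. a generalized confluence (Geach) condition.
A: fails — sR²t but no w* with tRw* and sR²w*.
B: fails — sR²u but no w with uRw and sR²w.
C: ✓.
D: fails — w0R²w1 but no w with w1Rw and w0R²w.
Valid on: C.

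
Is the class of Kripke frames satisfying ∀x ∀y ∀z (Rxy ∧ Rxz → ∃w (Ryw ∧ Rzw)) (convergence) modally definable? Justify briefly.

This is a Sahlqvist condition; the .2 axiom ◇□r → □◇r defines it.
Suppose ◇□r→□◇r is valid. Take Rxy, Rxz and set V(r)={w : Ryw}. Then □r at y so ◇□r at x, so □◇r at x, so ◇r at z, giving w with Rzw and Ryw.

Definable; ◇□r → □◇r defines it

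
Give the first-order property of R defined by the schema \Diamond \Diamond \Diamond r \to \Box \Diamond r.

\forall x \forall y \forall z ((x R^3 y \wedge xRz) \to \exists w (y = w \wedge zRw))

This is a Sahlqvist (Geach-type) schema ◇^3□^0r → □^1◇^1r.
Minimal-valuation argument: fix x; take any y with xR^3y and any z with xR^1z. Set V(r) to the set of worlds R-reachable from y in exactly 0 steps. Then □^0r holds at y, so the antecedent holds at x; validity forces ◇^1r at z, giving a w with zR^1w and yR^0w.
First-order correspondent: \forall x \forall y \forall z ((x R^3 y \wedge xRz) \to \exists w (y = w \wedge zRw)).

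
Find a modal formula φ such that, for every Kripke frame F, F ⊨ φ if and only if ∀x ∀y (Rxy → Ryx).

p → □◇p

This is symmetry; the standard corresponding axiom is B: p → □◇p.
Suppose p→□◇p is valid. Take Rxy and set V(p)={x}. Then p at x, so □◇p at x, so ◇p at y, so some z with Ryz has p; z=x, i.e. Ryx.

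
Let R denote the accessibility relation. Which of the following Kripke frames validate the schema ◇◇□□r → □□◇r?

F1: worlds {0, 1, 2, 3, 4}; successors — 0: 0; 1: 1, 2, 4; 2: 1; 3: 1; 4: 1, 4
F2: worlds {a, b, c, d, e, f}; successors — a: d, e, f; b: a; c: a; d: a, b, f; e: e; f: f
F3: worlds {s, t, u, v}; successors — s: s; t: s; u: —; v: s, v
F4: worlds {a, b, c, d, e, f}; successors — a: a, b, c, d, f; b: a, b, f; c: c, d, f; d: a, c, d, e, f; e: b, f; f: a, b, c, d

F1, F3, F4

This is the axiom for a generalized confluence (Geach) condition; its first-order frame correspondent is ∀x ∀y ∀z ((xR²y ∧ xR²z) → ∃w (yR²w ∧ zRw)).
F1: satisfies the condition.
F2: fails — aR²b, aR²b but no w with bR²w and bRw.
F3: satisfies the condition.
F4: satisfies the condition.
Valid on: F1, F3, F4.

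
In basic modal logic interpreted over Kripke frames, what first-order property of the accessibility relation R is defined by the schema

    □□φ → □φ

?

density: ∀x ∀y (Rxy → ∃z (Rxz ∧ Rzy))

Suppose □□φ→□φ is valid. Take Rxy and set V(φ)={w : xR²w}. Then □□φ at x, so □φ at x, so φ at y, i.e. ∃z(Rxz∧Rzy).
Conversely, on a frame with density the schema holds at every world under every valuation.
So the correspondent is density.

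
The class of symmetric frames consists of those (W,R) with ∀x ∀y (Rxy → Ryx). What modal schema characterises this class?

p → □◇p

This is symmetry; the standard corresponding axiom is B: p → □◇p.
Suppose p→□◇p is valid. Take Rxy and set V(p)={x}. Then p at x, so □◇p at x, so ◇p at y, so some z with Ryz has p; z=x, i.e. Ryx.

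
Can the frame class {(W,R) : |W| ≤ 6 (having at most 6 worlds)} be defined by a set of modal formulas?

Not definable by any modal formula

If a class were modally definable it would be closed under disjoint unions (Goldblatt–Thomason).
Any modal formula valid on each of 7 disjoint one-world frames is valid on their disjoint union (validity is preserved under disjoint unions). Each one-world frame has |W|=1≤6, but the union has |W|=7.
So no modal formula (or set of formulas) defines exactly the |W|≤6 frames.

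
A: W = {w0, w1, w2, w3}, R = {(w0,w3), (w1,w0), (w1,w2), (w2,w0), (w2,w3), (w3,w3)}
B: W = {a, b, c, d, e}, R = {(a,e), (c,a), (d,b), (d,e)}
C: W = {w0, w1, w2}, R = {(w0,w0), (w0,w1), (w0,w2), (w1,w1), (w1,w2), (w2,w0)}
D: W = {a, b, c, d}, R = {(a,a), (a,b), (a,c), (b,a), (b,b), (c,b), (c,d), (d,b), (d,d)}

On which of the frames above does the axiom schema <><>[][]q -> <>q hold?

This is the axiom for a generalized confluence (Geach) condition; its first-order frame correspondent is forall x forall y (x R^2 y -> exists w (y R^2 w & xRw)).
A: fails — w1R²w0 but no w with w0R²w and w1Rw.
B: fails — cR²e but no w with eR²w and cRw.
C: satisfies the condition.
D: satisfies the condition.

C, D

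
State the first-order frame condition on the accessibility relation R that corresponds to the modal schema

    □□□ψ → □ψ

This is a Sahlqvist (Geach-type) schema ◇^0□^3ψ → □^1◇^0ψ.
Minimal-valuation argument: fix x; take any y with xR^0y and any z with xR^1z. Set V(ψ) to the set of worlds R-reachable from y in exactly 3 steps. Then □^3ψ holds at y, so the antecedent holds at x; validity forces ◇^0ψ at z, giving a w with zR^0w and yR^3w.
First-order correspondent: ∀x ∀z (xRz → ∃w (xR³w ∧ z = w)).

∀x ∀z (xRz → ∃w (xR³w ∧ z = w))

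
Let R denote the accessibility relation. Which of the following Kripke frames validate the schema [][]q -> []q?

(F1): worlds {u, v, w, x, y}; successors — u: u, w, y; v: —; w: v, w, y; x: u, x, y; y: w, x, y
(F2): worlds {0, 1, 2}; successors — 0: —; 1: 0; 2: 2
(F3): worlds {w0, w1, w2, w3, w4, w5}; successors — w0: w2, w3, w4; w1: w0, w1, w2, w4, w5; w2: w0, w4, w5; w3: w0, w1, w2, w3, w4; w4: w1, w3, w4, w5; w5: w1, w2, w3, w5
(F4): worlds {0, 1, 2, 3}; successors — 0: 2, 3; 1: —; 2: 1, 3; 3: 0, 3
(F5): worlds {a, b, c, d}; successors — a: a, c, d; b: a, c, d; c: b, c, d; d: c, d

(F1), (F5)

Frame correspondent (Sahlqvist): forall x forall y (Rxy -> exists z (Rxz & Rzy)) — i.e. density.
(F1): ✓.
(F2): fails — R10 but no z with R1z and Rz0.
(F3): fails — Rw2w0 but no z with Rw2z and Rzw0.
(F4): fails — R02 but no z with R0z and Rz2.
(F5): ✓.
Valid on: (F1), (F5).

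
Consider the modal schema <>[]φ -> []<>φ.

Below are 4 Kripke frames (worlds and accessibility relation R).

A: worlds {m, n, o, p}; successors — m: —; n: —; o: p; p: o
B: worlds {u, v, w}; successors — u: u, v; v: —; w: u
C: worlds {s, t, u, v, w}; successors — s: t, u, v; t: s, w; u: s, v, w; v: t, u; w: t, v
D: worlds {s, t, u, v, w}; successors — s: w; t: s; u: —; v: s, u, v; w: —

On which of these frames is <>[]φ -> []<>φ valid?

This is the axiom for convergence; its first-order frame correspondent is forall x forall y forall z (Rxy & Rxz -> exists w (Ryw & Rzw)).
A: condition met.
B: fails — Ruv and Ruv but v and v have no common successor.
C: fails — Rsv and Rsu but v and u have no common successor.
D: fails — Rsw and Rsw but w and w have no common successor.
Valid on: A.

A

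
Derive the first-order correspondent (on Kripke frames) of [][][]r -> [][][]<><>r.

This is a Sahlqvist (Geach-type) schema ◇^0□^3r → □^3◇^2r.
Minimal-valuation argument: fix x; take any y with xR^0y and any z with xR^3z. Set V(r) to the set of worlds R-reachable from y in exactly 3 steps. Then □^3r holds at y, so the antecedent holds at x; validity forces ◇^2r at z, giving a w with zR^2w and yR^3w.
First-order correspondent: forall x forall z (x R^3 z -> exists w (x R^3 w & z R^2 w)).

forall x forall z (x R^3 z -> exists w (x R^3 w & z R^2 w))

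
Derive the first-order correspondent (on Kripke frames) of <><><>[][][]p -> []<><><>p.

This is a Sahlqvist (Geach-type) schema ◇^3□^3p → □^1◇^3p.
Minimal-valuation argument: fix x; take any y with xR^3y and any z with xR^1z. Set V(p) to the set of worlds R-reachable from y in exactly 3 steps. Then □^3p holds at y, so the antecedent holds at x; validity forces ◇^3p at z, giving a w with zR^3w and yR^3w.
First-order correspondent: forall x forall y forall z ((x R^3 y & xRz) -> exists w (y R^3 w & z R^3 w)).

forall x forall y forall z ((x R^3 y & xRz) -> exists w (y R^3 w & z R^3 w))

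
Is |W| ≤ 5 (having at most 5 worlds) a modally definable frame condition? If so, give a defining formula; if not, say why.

If a class were modally definable it would be closed under disjoint unions (Goldblatt–Thomason).
Any modal formula valid on each of 6 disjoint one-world frames is valid on their disjoint union (validity is preserved under disjoint unions). Each one-world frame has |W|=1≤5, but the union has |W|=6.
So the class is not modally definable.

No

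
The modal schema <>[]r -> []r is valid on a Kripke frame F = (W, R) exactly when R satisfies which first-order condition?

the Euclidean property: forall x forall y forall z (Rxy & Rxz -> Ryz)

This schema is equivalent to the 5 axiom ◇r → □◇r.
It corresponds to the Euclidean property: forall x forall y forall z (Rxy & Rxz -> Ryz).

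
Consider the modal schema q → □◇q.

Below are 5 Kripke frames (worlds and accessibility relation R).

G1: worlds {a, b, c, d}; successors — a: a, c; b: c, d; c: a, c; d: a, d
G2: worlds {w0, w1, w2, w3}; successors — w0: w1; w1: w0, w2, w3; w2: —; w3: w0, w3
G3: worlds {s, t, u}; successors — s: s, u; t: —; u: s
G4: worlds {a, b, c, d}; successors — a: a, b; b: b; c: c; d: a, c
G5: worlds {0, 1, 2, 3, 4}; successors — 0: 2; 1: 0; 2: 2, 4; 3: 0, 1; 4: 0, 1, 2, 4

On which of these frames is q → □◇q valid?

The schema corresponds to symmetry: ∀x ∀y (Rxy → Ryx).
G1: fails — Rbc but not Rcb.
G2: fails — Rw1w2 but not Rw2w1.
G3: holds.
G4: fails — Rdc but not Rcd.
G5: fails — R10 but not R01.

G3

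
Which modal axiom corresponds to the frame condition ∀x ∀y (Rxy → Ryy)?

□(□p → p)

This is shift-reflexivity; the standard corresponding axiom is T□: □(□p → p).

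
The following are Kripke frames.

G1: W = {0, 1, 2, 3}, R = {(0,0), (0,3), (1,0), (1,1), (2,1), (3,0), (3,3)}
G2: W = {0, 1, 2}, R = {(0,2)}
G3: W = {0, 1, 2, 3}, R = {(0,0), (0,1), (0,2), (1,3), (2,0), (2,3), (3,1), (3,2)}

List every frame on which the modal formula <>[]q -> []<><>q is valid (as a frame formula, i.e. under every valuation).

G1

Frame correspondent (Sahlqvist): forall x forall y forall z ((xRy & xRz) -> exists w (yRw & z R^2 w)) — i.e. a generalized confluence (Geach) condition.
G1: ✓.
G2: fails — 0R2, 0R2 but no w with 2Rw and 2R²w.
G3: fails — 0R1, 0R1 but no w with 1Rw and 1R²w.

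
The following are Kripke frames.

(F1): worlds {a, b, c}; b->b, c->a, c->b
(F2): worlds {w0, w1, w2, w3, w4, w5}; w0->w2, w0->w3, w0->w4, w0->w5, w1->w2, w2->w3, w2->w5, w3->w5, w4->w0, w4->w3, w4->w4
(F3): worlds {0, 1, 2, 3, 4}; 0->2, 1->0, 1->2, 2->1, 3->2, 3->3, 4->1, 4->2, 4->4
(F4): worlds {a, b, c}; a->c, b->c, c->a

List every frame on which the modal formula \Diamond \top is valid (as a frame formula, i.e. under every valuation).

(F3), (F4)

The schema corresponds to seriality: \forall x \exists y Rxy.
(F1): fails — world a has no successor.
(F2): fails — world w5 has no successor.
(F3): ✓.
(F4): ✓.
Valid on: (F3), (F4).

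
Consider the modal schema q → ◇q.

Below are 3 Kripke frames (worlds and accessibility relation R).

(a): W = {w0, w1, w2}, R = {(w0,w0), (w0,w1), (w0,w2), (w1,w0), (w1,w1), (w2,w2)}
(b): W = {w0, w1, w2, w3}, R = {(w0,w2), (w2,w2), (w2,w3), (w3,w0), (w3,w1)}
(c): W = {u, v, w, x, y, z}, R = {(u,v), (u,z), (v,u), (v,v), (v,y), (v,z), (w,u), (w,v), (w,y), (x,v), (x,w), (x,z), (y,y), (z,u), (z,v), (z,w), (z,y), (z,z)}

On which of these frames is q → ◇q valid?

(a)

Frame correspondent (Sahlqvist): ∀x Rxx — i.e. reflexivity.
(a): condition met.
(b): fails — world w0 does not see itself.
(c): fails — world u does not see itself.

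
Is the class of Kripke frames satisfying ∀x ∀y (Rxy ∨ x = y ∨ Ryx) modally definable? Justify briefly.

No

Any modally definable frame class is closed under disjoint unions.
Take 4 disjoint single-world reflexive frames: each is trivially connected, but their disjoint union has 4 worlds with no edge between distinct components, so it is not connected.
So no modal formula (or set of formulas) defines exactly the connected frames.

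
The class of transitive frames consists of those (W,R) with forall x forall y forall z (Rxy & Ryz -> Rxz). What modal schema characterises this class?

This is transitivity; the standard corresponding axiom is 4: □q → □□q.
Suppose □q→□□q is valid. Take Rxy, Ryz and set V(q)={w : Rxw}. Then □q at x, so □□q at x, so □q at y, so q at z, i.e. Rxz.

□q → □□q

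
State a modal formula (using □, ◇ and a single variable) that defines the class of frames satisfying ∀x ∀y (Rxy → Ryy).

A defining formula is □(□ψ → ψ) (the T□ axiom).

□(□ψ → ψ)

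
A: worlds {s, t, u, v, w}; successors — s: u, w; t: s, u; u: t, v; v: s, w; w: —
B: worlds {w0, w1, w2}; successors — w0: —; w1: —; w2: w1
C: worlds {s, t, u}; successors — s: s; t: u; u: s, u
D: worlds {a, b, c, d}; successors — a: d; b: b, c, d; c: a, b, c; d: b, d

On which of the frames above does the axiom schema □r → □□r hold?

The schema corresponds to transitivity: ∀x ∀y ∀z (Rxy ∧ Ryz → Rxz).
A: fails — Ruv and Rvw but not Ruw.
B: ✓.
C: fails — Rtu and Rus but not Rts.
D: fails — Rbc and Rca but not Rba.

B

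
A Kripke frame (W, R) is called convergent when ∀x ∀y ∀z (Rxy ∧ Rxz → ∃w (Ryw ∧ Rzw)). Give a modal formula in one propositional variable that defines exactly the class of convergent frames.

The condition is convergence. The .2 schema ◇□q → □◇q defines it.
Suppose ◇□q→□◇q is valid. Take Rxy, Rxz and set V(q)={w : Ryw}. Then □q at y so ◇□q at x, so □◇q at x, so ◇q at z, giving w with Rzw and Ryw.

◇□q → □◇q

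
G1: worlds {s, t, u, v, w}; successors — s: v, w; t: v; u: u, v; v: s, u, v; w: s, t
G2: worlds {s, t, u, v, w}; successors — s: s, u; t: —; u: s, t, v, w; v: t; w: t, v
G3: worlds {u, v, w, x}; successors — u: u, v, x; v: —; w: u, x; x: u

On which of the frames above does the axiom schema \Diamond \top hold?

Frame correspondent (Sahlqvist): \forall x \exists y Rxy — i.e. seriality.
G1: satisfies the condition.
G2: fails — world t has no successor.
G3: fails — world v has no successor.
Valid on: G1.

G1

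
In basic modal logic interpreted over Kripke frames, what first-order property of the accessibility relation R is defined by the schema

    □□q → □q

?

Suppose □□q→□q is valid. Take Rxy and set V(q)={w : xR²w}. Then □□q at x, so □q at x, so q at y, i.e. ∃z(Rxz∧Rzy).

density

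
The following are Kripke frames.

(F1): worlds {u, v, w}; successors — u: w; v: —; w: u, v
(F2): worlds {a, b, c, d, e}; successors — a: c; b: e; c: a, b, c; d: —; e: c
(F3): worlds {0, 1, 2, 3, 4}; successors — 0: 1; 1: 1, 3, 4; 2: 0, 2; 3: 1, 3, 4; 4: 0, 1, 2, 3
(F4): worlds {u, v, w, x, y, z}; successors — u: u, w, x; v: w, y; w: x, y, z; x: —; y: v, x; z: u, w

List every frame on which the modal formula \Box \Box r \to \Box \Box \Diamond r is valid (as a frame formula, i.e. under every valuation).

(F3)

Frame correspondent (Sahlqvist): \forall x \forall z (x R^2 z \to \exists w (x R^2 w \wedge zRw)) — i.e. a generalized confluence (Geach) condition.
(F1): fails — uR²u but no t with uR²t and uRt.
(F2): fails — aR²b but no w with aR²w and bRw.
(F3): ✓.
(F4): fails — uR²x but no t with uR²t and xRt.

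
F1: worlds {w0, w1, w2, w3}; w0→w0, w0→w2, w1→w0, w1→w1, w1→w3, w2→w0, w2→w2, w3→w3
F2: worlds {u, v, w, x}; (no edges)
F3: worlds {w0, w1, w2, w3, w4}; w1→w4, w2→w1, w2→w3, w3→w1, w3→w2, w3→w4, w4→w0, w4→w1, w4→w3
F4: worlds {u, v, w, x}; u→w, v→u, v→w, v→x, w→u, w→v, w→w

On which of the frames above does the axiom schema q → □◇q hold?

F2

Frame correspondent (Sahlqvist): ∀x ∀y (Rxy → Ryx) — i.e. symmetry.
F1: fails — Rw1w0 but not Rw0w1.
F2: condition met.
F3: fails — Rw3w1 but not Rw1w3.
F4: fails — Rvu but not Ruv.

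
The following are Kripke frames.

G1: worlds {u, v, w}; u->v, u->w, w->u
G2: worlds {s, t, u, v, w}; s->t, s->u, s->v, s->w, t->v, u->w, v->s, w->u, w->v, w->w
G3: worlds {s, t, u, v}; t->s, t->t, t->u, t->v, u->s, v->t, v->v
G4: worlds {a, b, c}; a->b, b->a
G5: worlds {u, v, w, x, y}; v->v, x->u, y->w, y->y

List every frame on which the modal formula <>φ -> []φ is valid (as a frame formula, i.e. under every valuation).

Frame correspondent (Sahlqvist): forall x forall y forall z (Rxy & Rxz -> y = z) — i.e. partial functionality.
G1: fails — u sees both v and w.
G2: fails — s sees both t and u.
G3: fails — t sees both s and t.
G4: holds.
G5: fails — y sees both w and y.
Valid on: G4.

G4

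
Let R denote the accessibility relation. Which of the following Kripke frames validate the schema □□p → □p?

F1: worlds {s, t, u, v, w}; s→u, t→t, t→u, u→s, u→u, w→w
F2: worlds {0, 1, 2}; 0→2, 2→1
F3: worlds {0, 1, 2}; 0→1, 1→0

This is the axiom for density; its first-order frame correspondent is ∀x ∀y (Rxy → ∃z (Rxz ∧ Rzy)).
F1: condition met.
F2: fails — R21 but no z with R2z and Rz1.
F3: fails — R01 but no z with R0z and Rz1.

F1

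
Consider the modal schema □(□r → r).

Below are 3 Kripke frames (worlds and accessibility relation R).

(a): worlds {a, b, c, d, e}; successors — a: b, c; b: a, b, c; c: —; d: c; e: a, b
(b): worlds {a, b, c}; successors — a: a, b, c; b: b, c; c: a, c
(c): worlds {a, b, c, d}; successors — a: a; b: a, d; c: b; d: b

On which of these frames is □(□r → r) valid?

The schema corresponds to shift-reflexivity: ∀x ∀y (Rxy → Ryy).
(a): fails — Rbc but not Rcc.
(b): condition met.
(c): fails — Rcb but not Rbb.

(b)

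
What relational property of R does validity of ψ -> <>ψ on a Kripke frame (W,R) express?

This schema is equivalent to the T axiom □ψ → ψ.
It corresponds to reflexivity: forall x Rxx.

Reflexivity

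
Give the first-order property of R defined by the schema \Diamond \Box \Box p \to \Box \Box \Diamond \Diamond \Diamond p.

This is a Sahlqvist (Geach-type) schema ◇^1□^2p → □^2◇^3p.
Minimal-valuation argument: fix x; take any y with xR^1y and any z with xR^2z. Set V(p) to the set of worlds R-reachable from y in exactly 2 steps. Then □^2p holds at y, so the antecedent holds at x; validity forces ◇^3p at z, giving a w with zR^3w and yR^2w.
First-order correspondent: \forall x \forall y \forall z ((xRy \wedge x R^2 z) \to \exists w (y R^2 w \wedge z R^3 w)).

\forall x \forall y \forall z ((xRy \wedge x R^2 z) \to \exists w (y R^2 w \wedge z R^3 w))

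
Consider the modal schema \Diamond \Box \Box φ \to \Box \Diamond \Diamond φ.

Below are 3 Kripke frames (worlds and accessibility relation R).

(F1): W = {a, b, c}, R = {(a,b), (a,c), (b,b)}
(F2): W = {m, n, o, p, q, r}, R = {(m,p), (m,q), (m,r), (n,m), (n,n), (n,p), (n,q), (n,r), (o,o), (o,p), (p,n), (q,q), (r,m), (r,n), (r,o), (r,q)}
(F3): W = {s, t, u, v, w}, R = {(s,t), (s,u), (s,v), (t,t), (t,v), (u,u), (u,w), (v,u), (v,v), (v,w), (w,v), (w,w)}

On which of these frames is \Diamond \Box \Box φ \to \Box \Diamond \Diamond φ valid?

(F3)

The schema corresponds to a generalized confluence (Geach) condition: \forall x \forall y \forall z ((xRy \wedge xRz) \to \exists w (y R^2 w \wedge z R^2 w)).
(F1): fails — aRb, aRc but no w with bR²w and cR²w.
(F2): fails — rRo, rRq but no w with oR²w and qR²w.
(F3): holds.
Valid on: (F3).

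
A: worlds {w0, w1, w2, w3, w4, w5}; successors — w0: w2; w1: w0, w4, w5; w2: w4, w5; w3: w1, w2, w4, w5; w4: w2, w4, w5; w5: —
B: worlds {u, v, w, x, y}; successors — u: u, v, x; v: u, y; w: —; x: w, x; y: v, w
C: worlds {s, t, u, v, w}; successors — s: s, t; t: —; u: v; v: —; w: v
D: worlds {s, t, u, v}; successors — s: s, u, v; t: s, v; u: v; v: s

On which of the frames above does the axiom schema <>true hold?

Frame correspondent (Sahlqvist): forall x exists y Rxy — i.e. seriality.
A: fails — world w5 has no successor.
B: fails — world w has no successor.
C: fails — world t has no successor.
D: condition met.
Valid on: D.

D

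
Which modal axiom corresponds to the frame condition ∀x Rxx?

□r → r

A defining formula is □r → r (the T axiom).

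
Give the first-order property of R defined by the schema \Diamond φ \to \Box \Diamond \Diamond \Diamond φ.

\forall x \forall y \forall z ((xRy \wedge xRz) \to \exists w (y = w \wedge z R^3 w))

This is a Sahlqvist (Geach-type) schema ◇^1□^0φ → □^1◇^3φ.
Minimal-valuation argument: fix x; take any y with xR^1y and any z with xR^1z. Set V(φ) to the set of worlds R-reachable from y in exactly 0 steps. Then □^0φ holds at y, so the antecedent holds at x; validity forces ◇^3φ at z, giving a w with zR^3w and yR^0w.
First-order correspondent: \forall x \forall y \forall z ((xRy \wedge xRz) \to \exists w (y = w \wedge z R^3 w)).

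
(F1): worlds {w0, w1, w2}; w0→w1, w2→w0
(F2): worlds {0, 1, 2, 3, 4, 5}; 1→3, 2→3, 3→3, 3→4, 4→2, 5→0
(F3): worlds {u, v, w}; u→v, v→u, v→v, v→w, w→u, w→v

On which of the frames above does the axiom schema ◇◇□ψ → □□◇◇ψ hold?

Frame correspondent (Sahlqvist): ∀x ∀y ∀z ((xR²y ∧ xR²z) → ∃w (yRw ∧ zR²w)) — i.e. a generalized confluence (Geach) condition.
(F1): fails — w2R²w1, w2R²w1 but no w with w1Rw and w1R²w.
(F2): fails — 1R²4, 1R²4 but no w with 4Rw and 4R²w.
(F3): ✓.
Valid on: (F3).

(F3)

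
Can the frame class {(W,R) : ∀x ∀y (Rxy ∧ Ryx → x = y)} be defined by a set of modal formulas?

No

Modal frame validity is preserved under surjective bounded morphisms.
The 6-cycle (worlds a,b,c,d,e,f with a→b→c→d→e→f→a) is antisymmetric. Sending even-indexed worlds to a and odd-indexed worlds to b is a surjective bounded morphism onto the two-world frame with a↔b, which is not antisymmetric.
So the class is not modally definable.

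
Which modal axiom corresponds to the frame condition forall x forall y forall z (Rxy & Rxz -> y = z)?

A defining formula is ◇p → □p (the CD axiom).

◇p → □p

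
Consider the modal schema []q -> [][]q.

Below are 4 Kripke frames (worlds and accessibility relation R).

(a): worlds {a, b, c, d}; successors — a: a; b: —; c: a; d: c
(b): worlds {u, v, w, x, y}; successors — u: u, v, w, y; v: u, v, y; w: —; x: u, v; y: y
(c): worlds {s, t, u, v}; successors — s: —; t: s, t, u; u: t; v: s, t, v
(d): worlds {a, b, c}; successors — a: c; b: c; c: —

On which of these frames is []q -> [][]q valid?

The schema corresponds to transitivity: forall x forall y forall z (Rxy & Ryz -> Rxz).
(a): fails — Rdc and Rca but not Rda.
(b): fails — Rvu and Ruw but not Rvw.
(c): fails — Rut and Rts but not Rus.
(d): ✓.
Valid on: (d).

(d)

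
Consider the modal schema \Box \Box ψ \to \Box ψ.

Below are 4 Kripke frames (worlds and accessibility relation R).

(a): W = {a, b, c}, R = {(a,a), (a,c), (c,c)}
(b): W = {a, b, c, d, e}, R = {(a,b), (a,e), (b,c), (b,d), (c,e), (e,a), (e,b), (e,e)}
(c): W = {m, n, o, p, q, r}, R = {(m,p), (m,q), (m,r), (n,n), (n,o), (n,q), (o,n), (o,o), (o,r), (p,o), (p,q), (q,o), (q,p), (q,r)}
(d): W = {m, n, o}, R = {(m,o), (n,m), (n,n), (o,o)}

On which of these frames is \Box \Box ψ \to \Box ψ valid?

(a), (d)

The schema corresponds to density: \forall x \forall y (Rxy \to \exists z (Rxz \wedge Rzy)).
(a): ✓.
(b): fails — Rbc but no z with Rbz and Rzc.
(c): fails — Rqp but no z with Rqz and Rzp.
(d): ✓.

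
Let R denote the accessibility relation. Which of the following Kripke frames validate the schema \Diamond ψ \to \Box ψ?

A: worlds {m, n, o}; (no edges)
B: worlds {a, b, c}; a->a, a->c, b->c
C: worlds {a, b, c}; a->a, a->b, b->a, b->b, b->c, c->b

A

The schema corresponds to partial functionality: \forall x \forall y \forall z (Rxy \wedge Rxz \to y = z).
A: condition met.
B: fails — a sees both a and c.
C: fails — a sees both a and b.
Valid on: A.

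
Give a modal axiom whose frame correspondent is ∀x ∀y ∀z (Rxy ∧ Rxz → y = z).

This is partial functionality; the standard corresponding axiom is CD: ◇r → □r.
Suppose ◇r→□r is valid. Take Rxy, Rxz and set V(r)={y}. Then ◇r at x, so □r at x, so r at z, i.e. z=y.

◇r → □r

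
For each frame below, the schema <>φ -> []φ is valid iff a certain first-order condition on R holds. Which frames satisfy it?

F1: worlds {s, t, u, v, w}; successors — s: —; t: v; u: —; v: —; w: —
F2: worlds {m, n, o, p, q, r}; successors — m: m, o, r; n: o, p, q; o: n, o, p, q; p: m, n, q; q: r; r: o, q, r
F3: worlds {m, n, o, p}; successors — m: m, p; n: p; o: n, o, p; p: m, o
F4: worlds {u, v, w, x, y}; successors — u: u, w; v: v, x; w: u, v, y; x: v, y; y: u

The schema corresponds to partial functionality: forall x forall y forall z (Rxy & Rxz -> y = z).
F1: ✓.
F2: fails — m sees both m and o.
F3: fails — m sees both m and p.
F4: fails — u sees both u and w.
Valid on: F1.

F1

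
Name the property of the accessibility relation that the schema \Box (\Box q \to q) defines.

shift-reflexivity

This schema is the T□ axiom.
Its frame correspondent is shift-reflexivity — \forall x \forall y (Rxy \to Ryy).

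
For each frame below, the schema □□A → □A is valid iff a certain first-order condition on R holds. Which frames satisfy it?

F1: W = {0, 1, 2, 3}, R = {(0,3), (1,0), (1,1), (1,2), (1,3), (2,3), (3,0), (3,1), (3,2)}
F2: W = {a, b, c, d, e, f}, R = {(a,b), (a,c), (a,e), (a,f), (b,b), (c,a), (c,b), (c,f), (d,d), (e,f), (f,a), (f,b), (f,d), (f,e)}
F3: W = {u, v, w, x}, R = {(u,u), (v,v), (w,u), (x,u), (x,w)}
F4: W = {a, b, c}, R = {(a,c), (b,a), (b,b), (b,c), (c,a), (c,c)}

F4

This is the axiom for density; its first-order frame correspondent is ∀x ∀y (Rxy → ∃z (Rxz ∧ Rzy)).
F1: fails — R23 but no z with R2z and Rz3.
F2: fails — Ref but no z with Rez and Rzf.
F3: fails — Rxw but no z with Rxz and Rzw.
F4: ✓.
Valid on: F4.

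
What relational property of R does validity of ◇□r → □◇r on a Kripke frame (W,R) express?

This schema is the .2 axiom.
It corresponds to convergence: ∀x ∀y ∀z (Rxy ∧ Rxz → ∃w (Ryw ∧ Rzw)).

convergence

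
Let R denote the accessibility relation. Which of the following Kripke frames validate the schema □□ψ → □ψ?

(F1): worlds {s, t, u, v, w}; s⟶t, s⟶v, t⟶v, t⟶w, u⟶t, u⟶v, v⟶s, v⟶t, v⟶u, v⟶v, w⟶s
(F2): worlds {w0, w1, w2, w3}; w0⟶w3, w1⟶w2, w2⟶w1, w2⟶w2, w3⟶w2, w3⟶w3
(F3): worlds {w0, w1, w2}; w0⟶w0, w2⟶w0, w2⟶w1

(F2)

Frame correspondent (Sahlqvist): ∀x ∀y (Rxy → ∃z (Rxz ∧ Rzy)) — i.e. density.
(F1): fails — Rtw but no z with Rtz and Rzw.
(F2): holds.
(F3): fails — Rw2w1 but no z with Rw2z and Rzw1.
Valid on: (F2).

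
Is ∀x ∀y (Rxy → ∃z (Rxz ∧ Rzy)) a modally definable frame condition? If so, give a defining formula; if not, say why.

Definable; □□p → □p defines it

Yes: it is density, defined by the C4 schema □□p → □p.
Suppose □□p→□p is valid. Take Rxy and set V(p)={w : xR²w}. Then □□p at x, so □p at x, so p at y, i.e. ∃z(Rxz∧Rzy).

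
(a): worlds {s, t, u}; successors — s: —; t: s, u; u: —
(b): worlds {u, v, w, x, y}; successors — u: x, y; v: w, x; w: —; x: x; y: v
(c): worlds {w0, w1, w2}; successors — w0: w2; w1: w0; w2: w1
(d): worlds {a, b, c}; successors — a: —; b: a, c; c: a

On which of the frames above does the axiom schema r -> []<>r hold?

none

Frame correspondent (Sahlqvist): forall x forall y (Rxy -> Ryx) — i.e. symmetry.
(a): fails — Rtu but not Rut.
(b): fails — Rvw but not Rwv.
(c): fails — Rw0w2 but not Rw2w0.
(d): fails — Rca but not Rac.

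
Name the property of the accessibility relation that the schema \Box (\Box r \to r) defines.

Shift-reflexivity

This is the T□ axiom.
Its frame correspondent is shift-reflexivity — \forall x \forall y (Rxy \to Ryy).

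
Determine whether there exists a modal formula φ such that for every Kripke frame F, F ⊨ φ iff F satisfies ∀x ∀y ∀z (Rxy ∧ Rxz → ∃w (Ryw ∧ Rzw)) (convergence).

Yes — defined by ◇□r → □◇r

This is a Sahlqvist condition; the .2 axiom ◇□r → □◇r defines it.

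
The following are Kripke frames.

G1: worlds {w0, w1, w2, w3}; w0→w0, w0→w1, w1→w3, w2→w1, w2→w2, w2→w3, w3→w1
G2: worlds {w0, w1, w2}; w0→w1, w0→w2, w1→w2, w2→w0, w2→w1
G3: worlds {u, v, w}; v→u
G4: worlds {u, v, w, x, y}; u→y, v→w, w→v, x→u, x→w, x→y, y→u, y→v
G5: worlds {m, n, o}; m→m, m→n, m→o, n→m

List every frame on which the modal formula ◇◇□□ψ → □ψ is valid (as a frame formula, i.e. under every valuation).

The schema corresponds to a generalized confluence (Geach) condition: ∀x ∀y ∀z ((xR²y ∧ xRz) → ∃w (yR²w ∧ z = w)).
G1: fails — w0R²w1, w0Rw0 but no w with w1R²w and w0=w.
G2: fails — w0R²w1, w0Rw2 but no w with w1R²w and w2=w.
G3: holds.
G4: fails — uR²u, uRy but no t with uR²t and y=t.
G5: fails — mR²o, mRm but no w with oR²w and m=w.

G3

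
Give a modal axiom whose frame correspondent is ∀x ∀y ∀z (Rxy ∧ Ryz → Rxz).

This is transitivity; the standard corresponding axiom is 4: □ψ → □□ψ.
Suppose □ψ→□□ψ is valid. Take Rxy, Ryz and set V(ψ)={w : Rxw}. Then □ψ at x, so □□ψ at x, so □ψ at y, so ψ at z, i.e. Rxz.

□ψ → □□ψ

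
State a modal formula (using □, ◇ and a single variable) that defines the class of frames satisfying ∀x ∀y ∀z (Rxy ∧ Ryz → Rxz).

□p → □□p

The condition is transitivity. The 4 schema □p → □□p defines it.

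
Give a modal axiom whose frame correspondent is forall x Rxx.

□s → s

This is reflexivity; the standard corresponding axiom is T: □s → s.
Suppose □s→s is valid. At any x set V(s)={w : Rxw}. Then □s holds at x, so s holds at x, i.e. Rxx.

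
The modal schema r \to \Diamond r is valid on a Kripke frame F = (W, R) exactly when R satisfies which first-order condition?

This is frame-equivalent to □r → r (substitute ¬r for r and contrapose).
Suppose □r→r is valid. At any x set V(r)={w : Rxw}. Then □r holds at x, so r holds at x, i.e. Rxx.

reflexivity: \forall x Rxx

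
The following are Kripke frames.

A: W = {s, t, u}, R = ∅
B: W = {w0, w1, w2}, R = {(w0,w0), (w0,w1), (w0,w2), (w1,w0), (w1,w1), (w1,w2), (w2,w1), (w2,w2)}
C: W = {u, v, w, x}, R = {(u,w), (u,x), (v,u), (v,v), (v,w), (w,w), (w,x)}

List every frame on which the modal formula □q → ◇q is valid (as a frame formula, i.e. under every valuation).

The schema corresponds to seriality: ∀x ∃y Rxy.
A: fails — world s has no successor.
B: holds.
C: fails — world x has no successor.
Valid on: B.

B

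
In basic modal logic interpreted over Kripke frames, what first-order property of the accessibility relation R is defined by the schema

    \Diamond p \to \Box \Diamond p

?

the Euclidean property

Suppose ◇p→□◇p is valid. Take Rxy, Rxz and set V(p)={y}. Then ◇p at x, so □◇p at x, so ◇p at z, so some w with Rzw has p; w=y, i.e. Rzy. By symmetry of the argument, Ryz.
Conversely, any frame satisfying \forall x \forall y \forall z (Rxy \wedge Rxz \to Ryz) validates the schema.
Frame condition: \forall x \forall y \forall z (Rxy \wedge Rxz \to Ryz).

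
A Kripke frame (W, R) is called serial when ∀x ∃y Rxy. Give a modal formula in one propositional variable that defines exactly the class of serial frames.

A defining formula is □ψ → ◇ψ (the D axiom).

□ψ → ◇ψ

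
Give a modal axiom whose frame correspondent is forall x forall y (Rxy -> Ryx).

The condition is symmetry. The B schema p → □◇p defines it.
Suppose p→□◇p is valid. Take Rxy and set V(p)={x}. Then p at x, so □◇p at x, so ◇p at y, so some z with Ryz has p; z=x, i.e. Ryx.

p → □◇p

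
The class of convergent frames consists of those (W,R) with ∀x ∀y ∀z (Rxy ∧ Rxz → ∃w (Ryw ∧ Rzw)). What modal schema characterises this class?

A defining formula is ◇□p → □◇p (the .2 axiom).

◇□p → □◇p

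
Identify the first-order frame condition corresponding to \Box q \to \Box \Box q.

transitivity

Suppose □q→□□q is valid. Take Rxy, Ryz and set V(q)={w : Rxw}. Then □q at x, so □□q at x, so □q at y, so q at z, i.e. Rxz.
The converse is a direct semantic check.
So the correspondent is transitivity.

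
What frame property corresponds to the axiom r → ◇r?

Equivalently (dual form): □r → r.
Suppose □r→r is valid. At any x set V(r)={w : Rxw}. Then □r holds at x, so r holds at x, i.e. Rxx.
Conversely, on a frame with reflexivity the schema holds at every world under every valuation.
Frame condition: ∀x Rxx.

reflexivity: ∀x Rxx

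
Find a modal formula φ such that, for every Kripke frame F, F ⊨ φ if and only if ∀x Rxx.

The condition is reflexivity. The T schema □q → q defines it.
Suppose □q→q is valid. At any x set V(q)={w : Rxw}. Then □q holds at x, so q holds at x, i.e. Rxx.

□q → q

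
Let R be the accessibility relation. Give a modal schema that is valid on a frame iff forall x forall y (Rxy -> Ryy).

□(□ψ → ψ)

The condition is shift-reflexivity. The T□ schema □(□ψ → ψ) defines it.
Suppose □(□ψ→ψ) is valid. Take Rxy and set V(ψ)={w : Ryw}. Then at y, □ψ holds; since □(□ψ→ψ) at x, □ψ→ψ at y, so ψ at y, i.e. Ryy.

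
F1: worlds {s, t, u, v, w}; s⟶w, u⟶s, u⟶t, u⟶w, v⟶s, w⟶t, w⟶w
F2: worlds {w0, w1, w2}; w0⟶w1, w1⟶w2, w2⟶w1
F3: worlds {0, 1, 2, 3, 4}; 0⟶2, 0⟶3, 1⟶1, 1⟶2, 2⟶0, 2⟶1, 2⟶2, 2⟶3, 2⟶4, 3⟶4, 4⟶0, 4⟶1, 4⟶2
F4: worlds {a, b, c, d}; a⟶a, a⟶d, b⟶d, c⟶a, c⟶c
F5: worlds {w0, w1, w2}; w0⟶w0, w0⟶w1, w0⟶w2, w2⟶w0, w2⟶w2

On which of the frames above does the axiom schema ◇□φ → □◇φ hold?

F2

This is the axiom for convergence; its first-order frame correspondent is ∀x ∀y ∀z (Rxy ∧ Rxz → ∃w (Ryw ∧ Rzw)).
F1: fails — Ruw and Rut but w and t have no common successor.
F2: holds.
F3: fails — R23 and R20 but 3 and 0 have no common successor.
F4: fails — Raa and Rad but a and d have no common successor.
F5: fails — Rw0w1 and Rw0w1 but w1 and w1 have no common successor.
Valid on: F2.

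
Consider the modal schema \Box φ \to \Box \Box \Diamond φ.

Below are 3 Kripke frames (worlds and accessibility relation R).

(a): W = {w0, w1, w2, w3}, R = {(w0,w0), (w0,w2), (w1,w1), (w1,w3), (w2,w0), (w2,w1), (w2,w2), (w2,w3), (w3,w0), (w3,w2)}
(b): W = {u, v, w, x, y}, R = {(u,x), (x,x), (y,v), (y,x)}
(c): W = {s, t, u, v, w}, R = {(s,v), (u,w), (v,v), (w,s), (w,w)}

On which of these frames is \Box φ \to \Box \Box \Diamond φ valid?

The schema corresponds to a generalized confluence (Geach) condition: \forall x \forall z (x R^2 z \to \exists w (xRw \wedge zRw)).
(a): fails — w0R²w1 but no w with w0Rw and w1Rw.
(b): condition met.
(c): fails — uR²s but no w* with uRw* and sRw*.
Valid on: (b).

(b)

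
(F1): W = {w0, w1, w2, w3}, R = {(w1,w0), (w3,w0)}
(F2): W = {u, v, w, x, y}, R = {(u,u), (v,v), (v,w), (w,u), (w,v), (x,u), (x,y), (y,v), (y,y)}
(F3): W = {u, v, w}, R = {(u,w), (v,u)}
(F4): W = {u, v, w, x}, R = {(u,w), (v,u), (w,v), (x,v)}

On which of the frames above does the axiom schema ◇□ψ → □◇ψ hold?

(F4)

This is the axiom for convergence; its first-order frame correspondent is ∀x ∀y ∀z (Rxy ∧ Rxz → ∃w (Ryw ∧ Rzw)).
(F1): fails — Rw1w0 and Rw1w0 but w0 and w0 have no common successor.
(F2): fails — Rwu and Rwv but u and v have no common successor.
(F3): fails — Ruw and Ruw but w and w have no common successor.
(F4): satisfies the condition.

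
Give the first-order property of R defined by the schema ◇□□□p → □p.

∀x ∀y ∀z ((xRy ∧ xRz) → ∃w (yR³w ∧ z = w))

This is a Sahlqvist (Geach-type) schema ◇^1□^3p → □^1◇^0p.
Minimal-valuation argument: fix x; take any y with xR^1y and any z with xR^1z. Set V(p) to the set of worlds R-reachable from y in exactly 3 steps. Then □^3p holds at y, so the antecedent holds at x; validity forces ◇^0p at z, giving a w with zR^0w and yR^3w.
First-order correspondent: ∀x ∀y ∀z ((xRy ∧ xRz) → ∃w (yR³w ∧ z = w)).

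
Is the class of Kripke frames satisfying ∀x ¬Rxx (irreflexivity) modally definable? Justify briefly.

No — not modally definable

Any modally definable frame class is closed under surjective bounded morphisms.
The 2-cycle (worlds w0,w1 with w0→w1→w0) is irreflexive, and the map sending every world to a single reflexive point • is a surjective bounded morphism (forth: every edge maps to (•,•); back: every world has a successor). So any modal formula valid on the 2-cycle is also valid on the reflexive point, which is not irreflexive.
Hence irreflexivity is not modally definable.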